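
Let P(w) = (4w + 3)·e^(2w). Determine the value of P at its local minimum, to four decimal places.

-0.1642

Differentiating with the product rule gives P'(w) = (8w + 10)·e^(2w). Since e^(2w) > 0, the only critical point is w = -5/4.
P''(-5/4) has the same sign as 8 > 0, so this is a local minimum.
P(-5/4) = (-2)·e^(-5/2) ≈ -0.1642.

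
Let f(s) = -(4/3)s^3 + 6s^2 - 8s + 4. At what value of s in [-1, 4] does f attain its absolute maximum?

Differentiating, f'(s) = -4s^2 + 12s - 8; which vanishes at s = 1 and s = 2.
Compare values at every candidate in [-1, 4]: f(-1) = 58/3, f(1) = 2/3, f(2) = 4/3, f(4) = -52/3.
So the maximum is f(-1) = 58/3.

-1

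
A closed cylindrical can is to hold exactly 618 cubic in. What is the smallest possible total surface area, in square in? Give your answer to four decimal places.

With radius r and height h, πr²h = 618 so h = 618/(πr²), and S(r) = 2πr² + 2πrh = 2πr² + 2·618/r.
S'(r) = 4πr − 2·618/r² = 0 ⇒ r³ = 618/(2π), so r ≈ 4.6160 and h = 2r ≈ 9.2321.
S''(r) = 4π + 4·618/r³ > 0, so this is the minimum; S ≈ 401.6430.

401.6430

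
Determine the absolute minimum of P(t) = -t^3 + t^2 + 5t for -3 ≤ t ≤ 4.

P'(t) = -3t^2 + 2t + 5, which vanishes at t = -1 and t = 5/3.
Candidates: P(-3) = 21, P(-1) = -3, P(5/3) = 175/27, P(4) = -28.
Hence the absolute minimum is -28 at t = 4.

-28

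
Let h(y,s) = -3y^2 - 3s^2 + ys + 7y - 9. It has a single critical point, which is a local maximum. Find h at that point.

-24/5

∂h/∂y = -6y + s + 7 = 0 and ∂h/∂s = y - 6s = 0, so (y, s) = (6/5, 1/5).
The Hessian has h_{yy} = -6, h_{ss} = -6, h_{ys} = 1, giving D = 35 > 0 with h_{yy} < 0, so the point is a local maximum.
h(6/5, 1/5) = -24/5.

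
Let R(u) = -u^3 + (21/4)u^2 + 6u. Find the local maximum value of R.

R'(u) = -3u^2 + (21/2)u + 6 = 0 at u = -1/2, 4.
Since R''(u) = -6u + 21/2, we get R''(-1/2) = 27/2 > 0 ⇒ local minimum; R''(4) = -27/2 < 0 ⇒ local maximum.
The local maximum is R(4) = 44.

44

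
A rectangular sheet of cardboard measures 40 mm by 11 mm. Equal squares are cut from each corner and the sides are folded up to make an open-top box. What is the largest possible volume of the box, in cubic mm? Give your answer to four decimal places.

With cut size x, the volume is V(x) = x(40 − 2x)(11 − 2x) for 0 < x < 5.5.
V'(x) = 12x^2 − 204x + 440. Setting V'(x) = 0 gives x ≈ 2.5348 (the root in (0, 5.5)).
V''(x) = 24x − 204 is negative there, so this is the maximum; V ≈ 525.0870.

525.0870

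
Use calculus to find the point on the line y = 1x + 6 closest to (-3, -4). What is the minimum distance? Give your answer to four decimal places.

Minimize D(x)^2 = (x + 3)^2 + (x + 10)^2.
d/dx[D^2] = 2(x + 3) + 2·1·(x + 10) = 0 ⇒ x = -13/2.
Then y = -1/2 and the distance is √(49/2) ≈ 4.9497.

4.9497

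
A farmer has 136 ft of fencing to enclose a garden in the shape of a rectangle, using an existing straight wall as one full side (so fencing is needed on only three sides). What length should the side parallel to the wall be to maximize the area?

Let the sides perpendicular to the wall have length x and the parallel side y, so 2x + y = 136 and the area is A = xy = x(136 − 2x).
A'(x) = 136 − 4x = 0 gives x = 34, and A''(x) = −4 < 0 confirms a maximum.
Then y = 136 − 2·34 = 68 and A = 2312.

68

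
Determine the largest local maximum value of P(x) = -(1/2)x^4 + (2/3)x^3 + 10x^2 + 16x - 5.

Critical points: P'(x) = -2x^3 + 2x^2 + 20x + 16 vanishes at x = -2, -1, 4.
P''(x) = -6x^2 + 4x + 20. P''(-2) = -12 < 0 ⇒ local maximum; P''(-1) = 10 > 0 ⇒ local minimum; P''(4) = -60 < 0 ⇒ local maximum.
The largest local maximum is P(4) = 401/3.

401/3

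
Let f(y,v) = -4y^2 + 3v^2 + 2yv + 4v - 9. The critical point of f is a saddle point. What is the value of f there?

-133/13

∂f/∂y = -8y + 2v = 0 and ∂f/∂v = 2y + 6v + 4 = 0, so (y, v) = (-2/13, -8/13).
The Hessian has f_{yy} = -8, f_{vv} = 6, f_{yv} = 2, giving D = -52 < 0, so the point is a saddle point.
f(-2/13, -8/13) = -133/13.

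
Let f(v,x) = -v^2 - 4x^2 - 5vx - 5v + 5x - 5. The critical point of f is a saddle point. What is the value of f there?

∂f/∂v = -2v - 5x - 5 = 0 and ∂f/∂x = -5v - 8x + 5 = 0, so (v, x) = (65/9, -35/9).
The Hessian has f_{vv} = -2, f_{xx} = -8, f_{vx} = -5, giving D = -9 < 0, so the point is a saddle point.
f(65/9, -35/9) = -295/9.

-295/9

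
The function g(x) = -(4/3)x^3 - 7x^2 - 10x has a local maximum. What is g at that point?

g'(x) = -4x^2 - 14x - 10. Setting g'(x) = 0 gives x ∈ {-5/2, -1}.
Second-derivative test with g''(x) = -8x - 14: g''(-5/2) = 6 > 0 ⇒ local minimum; g''(-1) = -6 < 0 ⇒ local maximum.
The local maximum is g(-1) = 13/3.

13/3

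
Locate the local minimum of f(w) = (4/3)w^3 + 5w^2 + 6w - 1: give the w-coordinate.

-1

f'(w) = 4w^2 + 10w + 6. Setting f'(w) = 0 gives w ∈ {-3/2, -1}.
Second-derivative test with f''(w) = 8w + 10: f''(-3/2) = -2 < 0 ⇒ local maximum; f''(-1) = 2 > 0 ⇒ local minimum.
The local minimum is f(-1) = -10/3.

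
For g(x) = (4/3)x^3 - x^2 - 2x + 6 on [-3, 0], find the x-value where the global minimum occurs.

Differentiating, g'(x) = 4x^2 - 2x - 2; whose only zero in [-3, 0] is x = -1/2.
Compare values at every candidate in [-3, 0]: g(-3) = -33; g(-1/2) = 79/12; g(0) = 6.
The minimum over the interval is -33, attained at x = -3.

-3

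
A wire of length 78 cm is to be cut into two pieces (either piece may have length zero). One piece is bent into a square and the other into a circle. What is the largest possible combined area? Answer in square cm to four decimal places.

484.1493

Let x be the length used for the square. Square side x/4; circle radius (78−x)/(2π).
A(x) = (x/4)² + π·((78−x)/(2π))² = x²/16 + (78−x)²/(4π) for 0 ≤ x ≤ 78. A'(x) = x/8 − (78−x)/(2π) = 0 gives x = 4·78/(π+4) ≈ 43.6877.
A'' > 0, so the interior critical point is a minimum; the maximum is at an endpoint. A(0) = 484.1493 and A(78) = 380.2500, so the largest area is 484.1493.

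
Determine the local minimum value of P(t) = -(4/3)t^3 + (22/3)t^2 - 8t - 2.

P'(t) = -4t^2 + (44/3)t - 8. Setting P'(t) = 0 gives t ∈ {2/3, 3}.
Since P''(t) = -8t + 44/3, we get P''(2/3) = 28/3 > 0 ⇒ local minimum; P''(3) = -28/3 < 0 ⇒ local maximum.
So the local minimum value is P(2/3) = -362/81.

-362/81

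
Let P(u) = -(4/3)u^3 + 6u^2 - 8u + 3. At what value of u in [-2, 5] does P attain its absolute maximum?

The derivative is -4u^2 + 12u - 8, which vanishes at u = 1 and u = 2.
Compare values at every candidate in [-2, 5]: P(-2) = 161/3; P(1) = -1/3; P(2) = 1/3; P(5) = -161/3.
Hence the absolute maximum is 161/3 at u = -2.

-2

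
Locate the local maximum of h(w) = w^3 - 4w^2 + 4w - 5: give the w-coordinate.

2/3

Critical points: h'(w) = 3w^2 - 8w + 4 vanishes at w = 2/3, 2.
Second-derivative test with h''(w) = 6w - 8: h''(2/3) = -4 < 0 ⇒ local maximum; h''(2) = 4 > 0 ⇒ local minimum.
The local maximum is h(2/3) = -103/27.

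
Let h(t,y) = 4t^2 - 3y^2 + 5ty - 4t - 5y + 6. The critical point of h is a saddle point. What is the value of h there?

390/73

∂h/∂t = 8t + 5y - 4 = 0 and ∂h/∂y = 5t - 6y - 5 = 0, so (t, y) = (49/73, -20/73).
The Hessian has h_{tt} = 8, h_{yy} = -6, h_{ty} = 5, giving D = -73 < 0, so the point is a saddle point.
h(49/73, -20/73) = 390/73.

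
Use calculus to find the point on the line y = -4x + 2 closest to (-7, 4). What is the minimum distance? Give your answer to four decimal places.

6.3059

Minimize D(x)^2 = (x + 7)^2 + (-4x - 2)^2.
d/dx[D^2] = 2(x + 7) + 2·(-4)·(-4x - 2) = 0 ⇒ x = -15/17.
Then y = 94/17 and the distance is √(676/17) ≈ 6.3059.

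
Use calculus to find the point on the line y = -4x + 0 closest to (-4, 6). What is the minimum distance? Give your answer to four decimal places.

2.4254

Minimize D(x)^2 = (x + 4)^2 + (-4x - 6)^2.
d/dx[D^2] = 2(x + 4) + 2·(-4)·(-4x - 6) = 0 ⇒ x = -28/17.
Then y = 112/17 and the distance is √(100/17) ≈ 2.4254.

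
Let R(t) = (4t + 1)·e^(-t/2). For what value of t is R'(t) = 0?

Differentiating with the product rule gives R'(t) = (-2t + 7/2)·e^(-t/2). Since e^(-t/2) > 0, the only critical point is t = 7/4.
R''(7/4) has the same sign as -2 < 0, so this is a local maximum.
R(7/4) = (8)·e^(-7/8) ≈ 3.3349.

7/4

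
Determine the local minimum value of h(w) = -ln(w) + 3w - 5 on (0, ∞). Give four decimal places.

h'(w) = -1/w + 3 = 0 gives w = 1/3.
h''(w) = 1/w², which is positive for w > 0, so this is a local minimum.
h(1/3) = -1·ln(1/3) + 1 - 5 ≈ -2.9014.

-2.9014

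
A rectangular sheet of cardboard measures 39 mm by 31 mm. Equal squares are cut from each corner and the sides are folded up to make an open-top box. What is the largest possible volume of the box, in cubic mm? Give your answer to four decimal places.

3083.5010

With cut size x, the volume is V(x) = x(39 − 2x)(31 − 2x) for 0 < x < 15.5.
V'(x) = 12x^2 − 280x + 1209. Setting V'(x) = 0 gives x ≈ 5.7201 (the root in (0, 15.5)).
V''(x) = 24x − 280 is negative there, so this is the maximum; V ≈ 3083.5010.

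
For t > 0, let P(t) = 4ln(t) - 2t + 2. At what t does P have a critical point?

P'(t) = 4/t − 2 = 0 gives t = 2.
P''(t) = -4/t², which is negative for t > 0, so this is a local maximum.
P(2) = 4·ln(2) - 4 + 2 ≈ 0.7726.

2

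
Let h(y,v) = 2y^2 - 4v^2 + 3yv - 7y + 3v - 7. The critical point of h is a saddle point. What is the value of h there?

-402/41

∂h/∂y = 4y + 3v - 7 = 0 and ∂h/∂v = 3y - 8v + 3 = 0, so (y, v) = (47/41, 33/41).
The Hessian has h_{yy} = 4, h_{vv} = -8, h_{yv} = 3, giving D = -41 < 0, so the point is a saddle point.
h(47/41, 33/41) = -402/41.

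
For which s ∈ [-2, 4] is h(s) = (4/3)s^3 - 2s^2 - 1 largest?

Differentiating, h'(s) = 4s^2 - 4s; which vanishes at s = 0 and s = 1.
Compare values at every candidate in [-2, 4]: h(-2) = -59/3, h(0) = -1, h(1) = -5/3, h(4) = 157/3.
So the maximum is h(4) = 157/3.

4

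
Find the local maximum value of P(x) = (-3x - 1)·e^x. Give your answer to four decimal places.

0.7908

By the product rule, P'(x) = (-3x - 4)·e^x. Since e^x > 0, the only critical point is x = -4/3.
P''(-4/3) has the same sign as -3 < 0, so this is a local maximum.
P(-4/3) = (3)·e^(-4/3) ≈ 0.7908.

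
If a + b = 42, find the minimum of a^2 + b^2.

With a + b = 42, a^2 + b^2 = a^2 + (42 − a)^2.
The derivative 2a − 2(42 − a) = 4a − 84 vanishes at a = 21; second derivative 4 > 0, a minimum.
The minimum is 2·(21)^2 = 882.

882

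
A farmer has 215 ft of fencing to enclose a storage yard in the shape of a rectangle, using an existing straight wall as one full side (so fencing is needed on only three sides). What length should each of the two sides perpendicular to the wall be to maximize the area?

Let the sides perpendicular to the wall have length x and the parallel side y, so 2x + y = 215 and the area is A = xy = x(215 − 2x).
A'(x) = 215 − 4x = 0 gives x = 215/4, and A''(x) = −4 < 0 confirms a maximum.
Then y = 215 − 2·215/4 = 215/2 and A = 46225/8.

215/4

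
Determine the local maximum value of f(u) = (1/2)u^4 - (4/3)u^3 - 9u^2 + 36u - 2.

94/3

f'(u) = 2u^3 - 4u^2 - 18u + 36 = 0 at u = -3, 2, 3.
Since f''(u) = 6u^2 - 8u - 18, we get f''(-3) = 60 > 0 ⇒ local minimum; f''(2) = -10 < 0 ⇒ local maximum; f''(3) = 12 > 0 ⇒ local minimum.
The local maximum is f(2) = 94/3.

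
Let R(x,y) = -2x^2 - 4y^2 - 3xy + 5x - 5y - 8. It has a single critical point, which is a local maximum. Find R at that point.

41/23

∂R/∂x = -4x - 3y + 5 = 0 and ∂R/∂y = -3x - 8y - 5 = 0, so (x, y) = (55/23, -35/23).
The Hessian has R_{xx} = -4, R_{yy} = -8, R_{xy} = -3, giving D = 23 > 0 with R_{xx} < 0, so the point is a local maximum.
R(55/23, -35/23) = 41/23.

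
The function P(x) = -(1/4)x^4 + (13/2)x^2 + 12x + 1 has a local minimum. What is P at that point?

Critical points: P'(x) = -x^3 + 13x + 12 vanishes at x = -3, -1, 4.
Since P''(x) = -3x^2 + 13, we get P''(-3) = -14 < 0 ⇒ local maximum; P''(-1) = 10 > 0 ⇒ local minimum; P''(4) = -35 < 0 ⇒ local maximum.
Thus P has its local minimum at x = -1, with value -19/4.

-19/4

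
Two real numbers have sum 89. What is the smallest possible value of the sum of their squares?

With a + b = 89, a^2 + b^2 = a^2 + (89 − a)^2.
The derivative 2a − 2(89 − a) = 4a − 178 vanishes at a = 89/2; second derivative 4 > 0, a minimum.
The minimum is 2·(89/2)^2 = 7921/2.

7921/2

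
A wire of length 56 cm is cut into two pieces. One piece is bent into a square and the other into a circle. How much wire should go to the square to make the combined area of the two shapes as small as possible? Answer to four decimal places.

Let x be the length used for the square. Square side x/4; circle radius (56−x)/(2π).
A(x) = (x/4)² + π·((56−x)/(2π))² = x²/16 + (56−x)²/(4π) for 0 ≤ x ≤ 56. A'(x) = x/8 − (56−x)/(2π) = 0 gives x = 4·56/(π+4) ≈ 31.3656.
A'' = 1/8 + 1/(2π) > 0, so this gives the minimum combined area; x ≈ 31.3656 cm to the square.

31.3656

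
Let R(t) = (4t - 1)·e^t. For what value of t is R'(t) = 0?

-3/4

Differentiating with the product rule gives R'(t) = (4t + 3)·e^t. Since e^t > 0, the only critical point is t = -3/4.
R''(-3/4) has the same sign as 4 > 0, so this is a local minimum.
R(-3/4) = (-4)·e^(-3/4) ≈ -1.8895.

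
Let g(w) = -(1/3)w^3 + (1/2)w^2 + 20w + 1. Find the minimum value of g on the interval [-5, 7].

-149/3

The derivative is -w^2 + w + 20, which vanishes at w = -4 and w = 5.
Evaluating at the critical points and endpoints: g(-5) = -269/6,  g(-4) = -149/3,  g(5) = 431/6,  g(7) = 307/6.
Hence the absolute minimum is -149/3 at w = -4.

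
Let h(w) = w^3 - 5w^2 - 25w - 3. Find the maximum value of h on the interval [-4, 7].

544/27

h'(w) = 3w^2 - 10w - 25, which vanishes at w = -5/3 and w = 5.
Evaluating at the critical points and endpoints: h(-4) = -47; h(-5/3) = 544/27; h(5) = -128; h(7) = -80.
Hence the absolute maximum is 544/27 at w = -5/3.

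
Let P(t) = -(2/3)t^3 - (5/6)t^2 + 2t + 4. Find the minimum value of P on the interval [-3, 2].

P'(t) = -2t^2 - (5/3)t + 2, which vanishes at t = -3/2 and t = 2/3.
Compare values at every candidate in [-3, 2]: P(-3) = 17/2, P(-3/2) = 11/8, P(2/3) = 386/81, P(2) = -2/3.
So the minimum is P(2) = -2/3.

-2/3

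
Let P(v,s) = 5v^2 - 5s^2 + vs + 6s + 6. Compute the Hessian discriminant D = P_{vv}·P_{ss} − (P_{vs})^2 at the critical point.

-101

∂P/∂v = 10v + s = 0 and ∂P/∂s = v - 10s + 6 = 0, so (v, s) = (-6/101, 60/101).
The Hessian has P_{vv} = 10, P_{ss} = -10, P_{vs} = 1, giving D = -101 < 0, so the point is a saddle point.
D = (10)·(-10) − (1)^2 = -101.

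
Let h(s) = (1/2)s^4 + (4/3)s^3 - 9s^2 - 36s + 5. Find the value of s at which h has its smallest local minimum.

3

h'(s) = 2s^3 + 4s^2 - 18s - 36. Setting h'(s) = 0 gives s ∈ {-3, -2, 3}.
h''(s) = 6s^2 + 8s - 18. h''(-3) = 12 > 0 ⇒ local minimum; h''(-2) = -10 < 0 ⇒ local maximum; h''(3) = 60 > 0 ⇒ local minimum.
The smallest local minimum is h(3) = -215/2.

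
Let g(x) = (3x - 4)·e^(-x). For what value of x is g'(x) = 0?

7/3

g'(x) = 3·e^(-x) + (3x - 4)·(-1)·e^(-x) = (-3x + 7)·e^(-x). Since e^(-x) > 0, the only critical point is x = 7/3.
g''(7/3) has the same sign as -3 < 0, so this is a local maximum.
g(7/3) = (3)·e^(-7/3) ≈ 0.2909.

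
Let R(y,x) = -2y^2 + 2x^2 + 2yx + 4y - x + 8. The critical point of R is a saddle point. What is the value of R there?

∂R/∂y = -4y + 2x + 4 = 0 and ∂R/∂x = 2y + 4x - 1 = 0, so (y, x) = (9/10, -1/5).
The Hessian has R_{yy} = -4, R_{xx} = 4, R_{yx} = 2, giving D = -20 < 0, so the point is a saddle point.
R(9/10, -1/5) = 99/10.

99/10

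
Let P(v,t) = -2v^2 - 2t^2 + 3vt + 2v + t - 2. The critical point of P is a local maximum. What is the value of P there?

2/7

∂P/∂v = -4v + 3t + 2 = 0 and ∂P/∂t = 3v - 4t + 1 = 0, so (v, t) = (11/7, 10/7).
The Hessian has P_{vv} = -4, P_{tt} = -4, P_{vt} = 3, giving D = 7 > 0 with P_{vv} < 0, so the point is a local maximum.
P(11/7, 10/7) = 2/7.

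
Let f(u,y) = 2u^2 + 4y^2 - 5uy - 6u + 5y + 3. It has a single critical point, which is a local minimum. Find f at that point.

∂f/∂u = 4u - 5y - 6 = 0 and ∂f/∂y = -5u + 8y + 5 = 0, so (u, y) = (23/7, 10/7).
The Hessian has f_{uu} = 4, f_{yy} = 8, f_{uy} = -5, giving D = 7 > 0 with f_{uu} > 0, so the point is a local minimum.
f(23/7, 10/7) = -23/7.

-23/7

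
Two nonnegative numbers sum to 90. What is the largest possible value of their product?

With x + y = 90, the product is P(x) = x(90 − x).
P'(x) = 90 − 2x = 0 gives x = 45; P'' = −2 < 0, so this is the maximum.
P = 45·45 = 2025.

2025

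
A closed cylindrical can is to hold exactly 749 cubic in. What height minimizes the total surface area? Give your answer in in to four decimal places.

9.8431

With radius r and height h, πr²h = 749 so h = 749/(πr²), and S(r) = 2πr² + 2πrh = 2πr² + 2·749/r.
S'(r) = 4πr − 2·749/r² = 0 ⇒ r³ = 749/(2π), so r ≈ 4.9215 and h = 2r ≈ 9.8431.
S''(r) = 4π + 4·749/r³ > 0, so this is the minimum; S ≈ 456.5648.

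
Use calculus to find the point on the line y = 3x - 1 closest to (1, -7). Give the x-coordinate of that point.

Minimize D(x)^2 = (x - 1)^2 + (3x + 6)^2.
d/dx[D^2] = 2(x - 1) + 2·3·(3x + 6) = 0 ⇒ x = -17/10.
Then y = -61/10 and the distance is √(81/10) ≈ 2.8460.

-17/10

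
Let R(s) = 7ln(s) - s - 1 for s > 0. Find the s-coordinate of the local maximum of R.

7

R'(s) = 7/s − 1 = 0 gives s = 7.
R''(s) = -7/s², which is negative for s > 0, so this is a local maximum.
R(7) = 7·ln(7) - 7 - 1 ≈ 5.6214.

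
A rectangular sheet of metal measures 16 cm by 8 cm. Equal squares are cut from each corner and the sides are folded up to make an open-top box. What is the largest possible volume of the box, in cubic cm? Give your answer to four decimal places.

98.5344

With cut size x, the volume is V(x) = x(16 − 2x)(8 − 2x) for 0 < x < 4.
V'(x) = 12x^2 − 96x + 128. Setting V'(x) = 0 gives x ≈ 1.6906 (the root in (0, 4)).
V''(x) = 24x − 96 is negative there, so this is the maximum; V ≈ 98.5344.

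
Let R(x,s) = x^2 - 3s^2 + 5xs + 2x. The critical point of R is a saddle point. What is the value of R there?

-12/37

∂R/∂x = 2x + 5s + 2 = 0 and ∂R/∂s = 5x - 6s = 0, so (x, s) = (-12/37, -10/37).
The Hessian has R_{xx} = 2, R_{ss} = -6, R_{xs} = 5, giving D = -37 < 0, so the point is a saddle point.
R(-12/37, -10/37) = -12/37.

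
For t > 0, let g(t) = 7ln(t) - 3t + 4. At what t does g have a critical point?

7/3

g'(t) = 7/t − 3 = 0 gives t = 7/3.
g''(t) = -7/t², which is negative for t > 0, so this is a local maximum.
g(7/3) = 7·ln(7/3) - 7 + 4 ≈ 2.9311.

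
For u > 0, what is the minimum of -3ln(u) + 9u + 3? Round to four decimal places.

R'(u) = -3/u + 9 = 0 gives u = 1/3.
R''(u) = 3/u², which is positive for u > 0, so this is a local minimum.
R(1/3) = -3·ln(1/3) + 3 + 3 ≈ 9.2958.

9.2958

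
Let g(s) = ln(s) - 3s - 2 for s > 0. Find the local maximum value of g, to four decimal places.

-4.0986

g'(s) = 1/s − 3 = 0 gives s = 1/3.
g''(s) = -1/s², which is negative for s > 0, so this is a local maximum.
g(1/3) = 1·ln(1/3) - 1 - 2 ≈ -4.0986.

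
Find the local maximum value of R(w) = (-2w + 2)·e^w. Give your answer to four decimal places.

By the product rule, R'(w) = (-2w)·e^w. Since e^w > 0, the only critical point is w = 0.
R''(0) has the same sign as -2 < 0, so this is a local maximum.
R(0) = (2)·e^(0) ≈ 2.0000.

2.0000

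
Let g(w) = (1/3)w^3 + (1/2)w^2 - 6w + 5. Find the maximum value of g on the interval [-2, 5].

175/6

Differentiating, g'(w) = w^2 + w - 6; whose only zero in [-2, 5] is w = 2.
Evaluating at the critical points and endpoints: g(-2) = 49/3; g(2) = -7/3; g(5) = 175/6.
Hence the absolute maximum is 175/6 at w = 5.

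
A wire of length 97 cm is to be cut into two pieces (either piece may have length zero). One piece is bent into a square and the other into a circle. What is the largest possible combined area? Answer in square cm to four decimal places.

Let x be the length used for the square. Square side x/4; circle radius (97−x)/(2π).
A(x) = (x/4)² + π·((97−x)/(2π))² = x²/16 + (97−x)²/(4π) for 0 ≤ x ≤ 97. A'(x) = x/8 − (97−x)/(2π) = 0 gives x = 4·97/(π+4) ≈ 54.3296.
A'' > 0, so the interior critical point is a minimum; the maximum is at an endpoint. A(0) = 748.7444 and A(97) = 588.0625, so the largest area is 748.7444.

748.7444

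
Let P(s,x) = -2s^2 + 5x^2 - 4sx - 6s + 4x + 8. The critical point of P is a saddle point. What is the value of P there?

125/14

∂P/∂s = -4s - 4x - 6 = 0 and ∂P/∂x = -4s + 10x + 4 = 0, so (s, x) = (-11/14, -5/7).
The Hessian has P_{ss} = -4, P_{xx} = 10, P_{sx} = -4, giving D = -56 < 0, so the point is a saddle point.
P(-11/14, -5/7) = 125/14.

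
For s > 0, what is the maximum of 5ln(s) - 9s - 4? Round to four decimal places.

-11.9389

f'(s) = 5/s − 9 = 0 gives s = 5/9.
f''(s) = -5/s², which is negative for s > 0, so this is a local maximum.
f(5/9) = 5·ln(5/9) - 5 - 4 ≈ -11.9389.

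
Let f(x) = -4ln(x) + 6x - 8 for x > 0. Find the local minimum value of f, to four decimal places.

f'(x) = -4/x + 6 = 0 gives x = 2/3.
f''(x) = 4/x², which is positive for x > 0, so this is a local minimum.
f(2/3) = -4·ln(2/3) + 4 - 8 ≈ -2.3781.

-2.3781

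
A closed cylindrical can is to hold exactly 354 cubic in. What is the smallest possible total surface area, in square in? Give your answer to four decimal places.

277.0236

With radius r and height h, πr²h = 354 so h = 354/(πr²), and S(r) = 2πr² + 2πrh = 2πr² + 2·354/r.
S'(r) = 4πr − 2·354/r² = 0 ⇒ r³ = 354/(2π), so r ≈ 3.8336 and h = 2r ≈ 7.6672.
S''(r) = 4π + 4·354/r³ > 0, so this is the minimum; S ≈ 277.0236.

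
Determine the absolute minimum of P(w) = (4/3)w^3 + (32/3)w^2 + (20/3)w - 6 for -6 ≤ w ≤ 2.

The derivative is 4w^2 + (64/3)w + 20/3, which vanishes at w = -5 and w = -1/3.
Evaluating at the critical points and endpoints: P(-6) = 50,  P(-5) = 182/3,  P(-1/3) = -574/81,  P(2) = 182/3.
Hence the absolute minimum is -574/81 at w = -1/3.

-574/81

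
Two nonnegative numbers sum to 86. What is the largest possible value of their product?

1849

With x + y = 86, the product is P(x) = x(86 − x).
P'(x) = 86 − 2x = 0 gives x = 43; P'' = −2 < 0, so this is the maximum.
P = 43·43 = 1849.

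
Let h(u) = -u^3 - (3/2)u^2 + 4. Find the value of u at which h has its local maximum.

h'(u) = -3u^2 - 3u. Setting h'(u) = 0 gives u ∈ {-1, 0}.
h''(u) = -6u - 3. h''(-1) = 3 > 0 ⇒ local minimum; h''(0) = -3 < 0 ⇒ local maximum.
The local maximum is h(0) = 4.

0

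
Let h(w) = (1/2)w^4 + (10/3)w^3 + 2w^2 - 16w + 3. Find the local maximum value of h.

73/3

h'(w) = 2w^3 + 10w^2 + 4w - 16. Setting h'(w) = 0 gives w ∈ {-4, -2, 1}.
Since h''(w) = 6w^2 + 20w + 4, we get h''(-4) = 20 > 0 ⇒ local minimum; h''(-2) = -12 < 0 ⇒ local maximum; h''(1) = 30 > 0 ⇒ local minimum.
The local maximum is h(-2) = 73/3.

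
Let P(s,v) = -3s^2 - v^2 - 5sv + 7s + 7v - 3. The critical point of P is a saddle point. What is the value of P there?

10/13

∂P/∂s = -6s - 5v + 7 = 0 and ∂P/∂v = -5s - 2v + 7 = 0, so (s, v) = (21/13, -7/13).
The Hessian has P_{ss} = -6, P_{vv} = -2, P_{sv} = -5, giving D = -13 < 0, so the point is a saddle point.
P(21/13, -7/13) = 10/13.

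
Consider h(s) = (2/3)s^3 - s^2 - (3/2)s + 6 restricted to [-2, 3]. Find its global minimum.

-1/3

h'(s) = 2s^2 - 2s - 3/2, which vanishes at s = -1/2 and s = 3/2.
Candidates: h(-2) = -1/3,  h(-1/2) = 77/12,  h(3/2) = 15/4,  h(3) = 21/2.
Hence the absolute minimum is -1/3 at s = -2.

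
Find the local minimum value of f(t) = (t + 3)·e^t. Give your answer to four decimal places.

-0.0183

f'(t) = 1·e^t + (t + 3)·1·e^t = (t + 4)·e^t. Since e^t > 0, the only critical point is t = -4.
f''(-4) has the same sign as 1 > 0, so this is a local minimum.
f(-4) = (-1)·e^(-4) ≈ -0.0183.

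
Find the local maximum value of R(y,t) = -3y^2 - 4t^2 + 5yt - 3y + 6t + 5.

∂R/∂y = -6y + 5t - 3 = 0 and ∂R/∂t = 5y - 8t + 6 = 0, so (y, t) = (6/23, 21/23).
The Hessian has R_{yy} = -6, R_{tt} = -8, R_{yt} = 5, giving D = 23 > 0 with R_{yy} < 0, so the point is a local maximum.
R(6/23, 21/23) = 169/23.

169/23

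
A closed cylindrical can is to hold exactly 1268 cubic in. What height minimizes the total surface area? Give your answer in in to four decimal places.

With radius r and height h, πr²h = 1268 so h = 1268/(πr²), and S(r) = 2πr² + 2πrh = 2πr² + 2·1268/r.
S'(r) = 4πr − 2·1268/r² = 0 ⇒ r³ = 1268/(2π), so r ≈ 5.8656 and h = 2r ≈ 11.7312.
S''(r) = 4π + 4·1268/r³ > 0, so this is the minimum; S ≈ 648.5260.

11.7312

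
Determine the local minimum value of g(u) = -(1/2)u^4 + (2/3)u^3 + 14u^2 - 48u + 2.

-122/3

Critical points: g'(u) = -2u^3 + 2u^2 + 28u - 48 vanishes at u = -4, 2, 3.
g''(u) = -6u^2 + 4u + 28. g''(-4) = -84 < 0 ⇒ local maximum; g''(2) = 12 > 0 ⇒ local minimum; g''(3) = -14 < 0 ⇒ local maximum.
The local minimum is g(2) = -122/3.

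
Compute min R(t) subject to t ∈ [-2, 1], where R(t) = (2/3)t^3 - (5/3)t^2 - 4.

-16

R'(t) = 2t^2 - (10/3)t, whose only zero in [-2, 1] is t = 0.
Candidates: R(-2) = -16, R(0) = -4, R(1) = -5.
The minimum over the interval is -16, attained at t = -2.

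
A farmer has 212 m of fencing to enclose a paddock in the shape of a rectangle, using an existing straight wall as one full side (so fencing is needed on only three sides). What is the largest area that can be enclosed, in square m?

Let the sides perpendicular to the wall have length x and the parallel side y, so 2x + y = 212 and the area is A = xy = x(212 − 2x).
A'(x) = 212 − 4x = 0 gives x = 53, and A''(x) = −4 < 0 confirms a maximum.
Then y = 212 − 2·53 = 106 and A = 5618.

5618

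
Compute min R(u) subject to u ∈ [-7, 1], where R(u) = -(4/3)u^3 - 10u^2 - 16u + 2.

The derivative is -4u^2 - 20u - 16, which vanishes at u = -4 and u = -1.
Candidates: R(-7) = 244/3; R(-4) = -26/3; R(-1) = 28/3; R(1) = -76/3.
Hence the absolute minimum is -76/3 at u = 1.

-76/3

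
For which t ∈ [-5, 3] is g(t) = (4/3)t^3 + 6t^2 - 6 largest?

The derivative is 4t^2 + 12t, which vanishes at t = -3 and t = 0.
Compare values at every candidate in [-5, 3]: g(-5) = -68/3, g(-3) = 12, g(0) = -6, g(3) = 84.
The maximum over the interval is 84, attained at t = 3.

3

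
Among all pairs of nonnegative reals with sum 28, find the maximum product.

196

With x + y = 28, the product is P(x) = x(28 − x).
P'(x) = 28 − 2x = 0 gives x = 14; P'' = −2 < 0, so this is the maximum.
P = 14·14 = 196.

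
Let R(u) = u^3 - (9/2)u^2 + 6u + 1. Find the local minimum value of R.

Critical points: R'(u) = 3u^2 - 9u + 6 vanishes at u = 1, 2.
Second-derivative test with R''(u) = 6u - 9: R''(1) = -3 < 0 ⇒ local maximum; R''(2) = 3 > 0 ⇒ local minimum.
So the local minimum value is R(2) = 3.

3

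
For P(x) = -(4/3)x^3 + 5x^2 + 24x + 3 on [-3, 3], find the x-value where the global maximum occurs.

Differentiating, P'(x) = -4x^2 + 10x + 24; whose only zero in [-3, 3] is x = -3/2.
Evaluating at the critical points and endpoints: P(-3) = 12; P(-3/2) = -69/4; P(3) = 84.
So the maximum is P(3) = 84.

3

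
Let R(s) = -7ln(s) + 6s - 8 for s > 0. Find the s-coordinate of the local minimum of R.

7/6

R'(s) = -7/s + 6 = 0 gives s = 7/6.
R''(s) = 7/s², which is positive for s > 0, so this is a local minimum.
R(7/6) = -7·ln(7/6) + 7 - 8 ≈ -2.0791.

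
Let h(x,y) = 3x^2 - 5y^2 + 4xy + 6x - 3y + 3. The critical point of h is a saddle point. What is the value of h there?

∂h/∂x = 6x + 4y + 6 = 0 and ∂h/∂y = 4x - 10y - 3 = 0, so (x, y) = (-12/19, -21/38).
The Hessian has h_{xx} = 6, h_{yy} = -10, h_{xy} = 4, giving D = -76 < 0, so the point is a saddle point.
h(-12/19, -21/38) = 147/76.

147/76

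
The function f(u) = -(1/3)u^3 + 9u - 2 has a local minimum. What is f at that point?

-20

Critical points: f'(u) = -u^2 + 9 vanishes at u = -3, 3.
f''(u) = -2u. f''(-3) = 6 > 0 ⇒ local minimum; f''(3) = -6 < 0 ⇒ local maximum.
So the local minimum value is f(-3) = -20.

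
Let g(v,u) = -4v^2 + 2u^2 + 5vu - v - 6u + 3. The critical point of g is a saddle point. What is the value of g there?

-1/57

∂g/∂v = -8v + 5u - 1 = 0 and ∂g/∂u = 5v + 4u - 6 = 0, so (v, u) = (26/57, 53/57).
The Hessian has g_{vv} = -8, g_{uu} = 4, g_{vu} = 5, giving D = -57 < 0, so the point is a saddle point.
g(26/57, 53/57) = -1/57.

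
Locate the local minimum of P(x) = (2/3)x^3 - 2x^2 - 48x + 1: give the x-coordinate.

Critical points: P'(x) = 2x^2 - 4x - 48 vanishes at x = -4, 6.
Second-derivative test with P''(x) = 4x - 4: P''(-4) = -20 < 0 ⇒ local maximum; P''(6) = 20 > 0 ⇒ local minimum.
So the local minimum value is P(6) = -215.

6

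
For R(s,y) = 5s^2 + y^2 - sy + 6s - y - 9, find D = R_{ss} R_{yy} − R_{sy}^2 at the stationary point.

∂R/∂s = 10s - y + 6 = 0 and ∂R/∂y = -s + 2y - 1 = 0, so (s, y) = (-11/19, 4/19).
The Hessian has R_{ss} = 10, R_{yy} = 2, R_{sy} = -1, giving D = 19 > 0 with R_{ss} > 0, so the point is a local minimum.
D = (10)·(2) − (-1)^2 = 19.

19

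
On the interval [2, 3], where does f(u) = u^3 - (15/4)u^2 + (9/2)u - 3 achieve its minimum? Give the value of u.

f'(u) = 3u^2 - (15/2)u + 9/2, which has no zeros in [2, 3].
Evaluating at the critical points and endpoints: f(2) = -1,  f(3) = 15/4.
Hence the absolute minimum is -1 at u = 2.

2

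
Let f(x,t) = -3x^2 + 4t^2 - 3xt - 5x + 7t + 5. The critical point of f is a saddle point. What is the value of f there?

∂f/∂x = -6x - 3t - 5 = 0 and ∂f/∂t = -3x + 8t + 7 = 0, so (x, t) = (-1/3, -1).
The Hessian has f_{xx} = -6, f_{tt} = 8, f_{xt} = -3, giving D = -57 < 0, so the point is a saddle point.
f(-1/3, -1) = 7/3.

7/3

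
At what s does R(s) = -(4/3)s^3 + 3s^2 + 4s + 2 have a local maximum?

R'(s) = -4s^2 + 6s + 4. Setting R'(s) = 0 gives s ∈ {-1/2, 2}.
Second-derivative test with R''(s) = -8s + 6: R''(-1/2) = 10 > 0 ⇒ local minimum; R''(2) = -10 < 0 ⇒ local maximum.
Thus R has its local maximum at s = 2, with value 34/3.

2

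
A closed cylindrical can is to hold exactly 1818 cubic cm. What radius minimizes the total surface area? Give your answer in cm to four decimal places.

6.6141

With radius r and height h, πr²h = 1818 so h = 1818/(πr²), and S(r) = 2πr² + 2πrh = 2πr² + 2·1818/r.
S'(r) = 4πr − 2·1818/r² = 0 ⇒ r³ = 1818/(2π), so r ≈ 6.6141 and h = 2r ≈ 13.2282.
S''(r) = 4π + 4·1818/r³ > 0, so this is the minimum; S ≈ 824.6009.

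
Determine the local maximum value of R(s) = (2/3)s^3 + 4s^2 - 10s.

R'(s) = 2s^2 + 8s - 10. Setting R'(s) = 0 gives s ∈ {-5, 1}.
Since R''(s) = 4s + 8, we get R''(-5) = -12 < 0 ⇒ local maximum; R''(1) = 12 > 0 ⇒ local minimum.
So the local maximum value is R(-5) = 200/3.

200/3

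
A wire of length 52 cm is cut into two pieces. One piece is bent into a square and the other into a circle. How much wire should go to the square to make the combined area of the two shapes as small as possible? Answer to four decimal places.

29.1252

Let x be the length used for the square. Square side x/4; circle radius (52−x)/(2π).
A(x) = (x/4)² + π·((52−x)/(2π))² = x²/16 + (52−x)²/(4π) for 0 ≤ x ≤ 52. A'(x) = x/8 − (52−x)/(2π) = 0 gives x = 4·52/(π+4) ≈ 29.1252.
A'' = 1/8 + 1/(2π) > 0, so this gives the minimum combined area; x ≈ 29.1252 cm to the square.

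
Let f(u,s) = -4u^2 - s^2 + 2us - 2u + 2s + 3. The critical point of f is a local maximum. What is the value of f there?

∂f/∂u = -8u + 2s - 2 = 0 and ∂f/∂s = 2u - 2s + 2 = 0, so (u, s) = (0, 1).
The Hessian has f_{uu} = -8, f_{ss} = -2, f_{us} = 2, giving D = 12 > 0 with f_{uu} < 0, so the point is a local maximum.
f(0, 1) = 4.

4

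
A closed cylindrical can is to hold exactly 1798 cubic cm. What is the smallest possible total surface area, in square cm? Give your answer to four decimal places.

818.5421

With radius r and height h, πr²h = 1798 so h = 1798/(πr²), and S(r) = 2πr² + 2πrh = 2πr² + 2·1798/r.
S'(r) = 4πr − 2·1798/r² = 0 ⇒ r³ = 1798/(2π), so r ≈ 6.5898 and h = 2r ≈ 13.1795.
S''(r) = 4π + 4·1798/r³ > 0, so this is the minimum; S ≈ 818.5421.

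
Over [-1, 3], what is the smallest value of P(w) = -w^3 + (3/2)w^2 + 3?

-21/2

Differentiating, P'(w) = -3w^2 + 3w; which vanishes at w = 0 and w = 1.
Candidates: P(-1) = 11/2, P(0) = 3, P(1) = 7/2, P(3) = -21/2.
Hence the absolute minimum is -21/2 at w = 3.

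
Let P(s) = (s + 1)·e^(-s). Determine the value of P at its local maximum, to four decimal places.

By the product rule, P'(s) = (-s)·e^(-s). Since e^(-s) > 0, the only critical point is s = 0.
P''(0) has the same sign as -1 < 0, so this is a local maximum.
P(0) = (1)·e^(0) ≈ 1.0000.

1.0000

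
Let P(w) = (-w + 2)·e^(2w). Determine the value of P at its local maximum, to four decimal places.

10.0428

P'(w) = (-1)·e^(2w) + (-w + 2)·2·e^(2w) = (-2w + 3)·e^(2w). Since e^(2w) > 0, the only critical point is w = 3/2.
P''(3/2) has the same sign as -2 < 0, so this is a local maximum.
P(3/2) = (1/2)·e^(3) ≈ 10.0428.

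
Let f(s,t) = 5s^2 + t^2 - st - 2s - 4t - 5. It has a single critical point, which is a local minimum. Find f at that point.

∂f/∂s = 10s - t - 2 = 0 and ∂f/∂t = -s + 2t - 4 = 0, so (s, t) = (8/19, 42/19).
The Hessian has f_{ss} = 10, f_{tt} = 2, f_{st} = -1, giving D = 19 > 0 with f_{ss} > 0, so the point is a local minimum.
f(8/19, 42/19) = -187/19.

-187/19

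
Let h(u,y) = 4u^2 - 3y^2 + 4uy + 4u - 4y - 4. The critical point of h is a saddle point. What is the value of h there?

∂h/∂u = 8u + 4y + 4 = 0 and ∂h/∂y = 4u - 6y - 4 = 0, so (u, y) = (-1/8, -3/4).
The Hessian has h_{uu} = 8, h_{yy} = -6, h_{uy} = 4, giving D = -64 < 0, so the point is a saddle point.
h(-1/8, -3/4) = -11/4.

-11/4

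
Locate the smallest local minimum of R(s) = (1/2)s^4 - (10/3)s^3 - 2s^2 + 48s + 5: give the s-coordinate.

R'(s) = 2s^3 - 10s^2 - 4s + 48. Setting R'(s) = 0 gives s ∈ {-2, 3, 4}.
R''(s) = 6s^2 - 20s - 4. R''(-2) = 60 > 0 ⇒ local minimum; R''(3) = -10 < 0 ⇒ local maximum; R''(4) = 12 > 0 ⇒ local minimum.
The smallest local minimum is R(-2) = -193/3.

-2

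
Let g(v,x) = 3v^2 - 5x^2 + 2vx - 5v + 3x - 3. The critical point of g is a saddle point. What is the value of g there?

∂g/∂v = 6v + 2x - 5 = 0 and ∂g/∂x = 2v - 10x + 3 = 0, so (v, x) = (11/16, 7/16).
The Hessian has g_{vv} = 6, g_{xx} = -10, g_{vx} = 2, giving D = -64 < 0, so the point is a saddle point.
g(11/16, 7/16) = -65/16.

-65/16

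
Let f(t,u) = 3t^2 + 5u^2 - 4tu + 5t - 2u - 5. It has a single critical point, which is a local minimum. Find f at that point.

∂f/∂t = 6t - 4u + 5 = 0 and ∂f/∂u = -4t + 10u - 2 = 0, so (t, u) = (-21/22, -2/11).
The Hessian has f_{tt} = 6, f_{uu} = 10, f_{tu} = -4, giving D = 44 > 0 with f_{tt} > 0, so the point is a local minimum.
f(-21/22, -2/11) = -317/44.

-317/44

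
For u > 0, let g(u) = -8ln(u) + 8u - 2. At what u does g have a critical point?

1

g'(u) = -8/u + 8 = 0 gives u = 1.
g''(u) = 8/u², which is positive for u > 0, so this is a local minimum.
g(1) = -8·ln(1) + 8 - 2 ≈ 6.0000.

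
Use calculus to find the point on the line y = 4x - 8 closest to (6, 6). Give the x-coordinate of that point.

Minimize D(x)^2 = (x - 6)^2 + (4x - 14)^2.
d/dx[D^2] = 2(x - 6) + 2·4·(4x - 14) = 0 ⇒ x = 62/17.
Then y = 112/17 and the distance is √(100/17) ≈ 2.4254.

62/17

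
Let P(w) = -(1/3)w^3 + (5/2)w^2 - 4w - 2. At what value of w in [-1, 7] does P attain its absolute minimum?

7

P'(w) = -w^2 + 5w - 4, which vanishes at w = 1 and w = 4.
Candidates: P(-1) = 29/6, P(1) = -23/6, P(4) = 2/3, P(7) = -131/6.
So the minimum is P(7) = -131/6.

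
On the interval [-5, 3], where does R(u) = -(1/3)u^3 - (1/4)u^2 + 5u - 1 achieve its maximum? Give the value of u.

-5

The derivative is -u^2 - (1/2)u + 5, which vanishes at u = -5/2 and u = 2.
Evaluating at the critical points and endpoints: R(-5) = 113/12, R(-5/2) = -473/48, R(2) = 16/3, R(3) = 11/4.
The maximum over the interval is 113/12, attained at u = -5.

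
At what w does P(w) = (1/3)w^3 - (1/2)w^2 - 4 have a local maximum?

Critical points: P'(w) = w^2 - w vanishes at w = 0, 1.
Second-derivative test with P''(w) = 2w - 1: P''(0) = -1 < 0 ⇒ local maximum; P''(1) = 1 > 0 ⇒ local minimum.
Thus P has its local maximum at w = 0, with value -4.

0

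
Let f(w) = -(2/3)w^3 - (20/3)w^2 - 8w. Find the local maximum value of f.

208/81

f'(w) = -2w^2 - (40/3)w - 8 = 0 at w = -6, -2/3.
f''(w) = -4w - 40/3. f''(-6) = 32/3 > 0 ⇒ local minimum; f''(-2/3) = -32/3 < 0 ⇒ local maximum.
The local maximum is f(-2/3) = 208/81.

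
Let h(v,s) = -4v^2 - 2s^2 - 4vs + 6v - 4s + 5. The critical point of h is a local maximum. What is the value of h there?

∂h/∂v = -8v - 4s + 6 = 0 and ∂h/∂s = -4v - 4s - 4 = 0, so (v, s) = (5/2, -7/2).
The Hessian has h_{vv} = -8, h_{ss} = -4, h_{vs} = -4, giving D = 16 > 0 with h_{vv} < 0, so the point is a local maximum.
h(5/2, -7/2) = 39/2.

39/2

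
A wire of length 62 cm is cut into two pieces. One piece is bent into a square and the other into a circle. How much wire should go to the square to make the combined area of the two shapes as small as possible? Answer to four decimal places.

34.7261

Let x be the length used for the square. Square side x/4; circle radius (62−x)/(2π).
A(x) = (x/4)² + π·((62−x)/(2π))² = x²/16 + (62−x)²/(4π) for 0 ≤ x ≤ 62. A'(x) = x/8 − (62−x)/(2π) = 0 gives x = 4·62/(π+4) ≈ 34.7261.
A'' = 1/8 + 1/(2π) > 0, so this gives the minimum combined area; x ≈ 34.7261 cm to the square.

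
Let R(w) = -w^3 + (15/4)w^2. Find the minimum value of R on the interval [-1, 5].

The derivative is -3w^2 + (15/2)w, which vanishes at w = 0 and w = 5/2.
Candidates: R(-1) = 19/4,  R(0) = 0,  R(5/2) = 125/16,  R(5) = -125/4.
Hence the absolute minimum is -125/4 at w = 5.

-125/4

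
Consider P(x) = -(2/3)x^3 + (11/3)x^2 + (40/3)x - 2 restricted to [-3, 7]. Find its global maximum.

73

The derivative is -2x^2 + (22/3)x + 40/3, which vanishes at x = -4/3 and x = 5.
Candidates: P(-3) = 9; P(-4/3) = -946/81; P(5) = 73; P(7) = 127/3.
The maximum over the interval is 73, attained at x = 5.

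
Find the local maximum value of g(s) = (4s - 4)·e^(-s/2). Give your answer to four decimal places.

1.7850

By the product rule, g'(s) = (-2s + 6)·e^(-s/2). Since e^(-s/2) > 0, the only critical point is s = 3.
g''(3) has the same sign as -2 < 0, so this is a local maximum.
g(3) = (8)·e^(-3/2) ≈ 1.7850.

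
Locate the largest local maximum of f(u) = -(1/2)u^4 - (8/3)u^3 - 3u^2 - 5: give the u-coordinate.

-3

Critical points: f'(u) = -2u^3 - 8u^2 - 6u vanishes at u = -3, -1, 0.
f''(u) = -6u^2 - 16u - 6. f''(-3) = -12 < 0 ⇒ local maximum; f''(-1) = 4 > 0 ⇒ local minimum; f''(0) = -6 < 0 ⇒ local maximum.
The largest local maximum is f(-3) = -1/2.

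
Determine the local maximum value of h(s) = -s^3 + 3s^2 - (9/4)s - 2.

-2

h'(s) = -3s^2 + 6s - 9/4 = 0 at s = 1/2, 3/2.
h''(s) = -6s + 6. h''(1/2) = 3 > 0 ⇒ local minimum; h''(3/2) = -3 < 0 ⇒ local maximum.
So the local maximum value is h(3/2) = -2.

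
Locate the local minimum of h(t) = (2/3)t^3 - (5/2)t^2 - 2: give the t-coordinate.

Critical points: h'(t) = 2t^2 - 5t vanishes at t = 0, 5/2.
h''(t) = 4t - 5. h''(0) = -5 < 0 ⇒ local maximum; h''(5/2) = 5 > 0 ⇒ local minimum.
The local minimum is h(5/2) = -173/24.

5/2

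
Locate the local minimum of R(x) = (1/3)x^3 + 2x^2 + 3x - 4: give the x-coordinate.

-1

R'(x) = x^2 + 4x + 3 = 0 at x = -3, -1.
R''(x) = 2x + 4. R''(-3) = -2 < 0 ⇒ local maximum; R''(-1) = 2 > 0 ⇒ local minimum.
Thus R has its local minimum at x = -1, with value -16/3.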